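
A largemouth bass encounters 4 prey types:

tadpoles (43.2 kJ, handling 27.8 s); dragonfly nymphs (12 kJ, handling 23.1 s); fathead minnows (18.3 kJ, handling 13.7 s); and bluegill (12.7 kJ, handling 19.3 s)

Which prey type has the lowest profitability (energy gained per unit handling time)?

In descending order of E/h:
tadpoles: 43.2/27.8 = 1.55 kJ/s
fathead minnows: 18.3/13.7 = 1.34 kJ/s
bluegill: 12.7/19.3 = 0.658 kJ/s
dragonfly nymphs: 12/23.1 = 0.519 kJ/s

dragonfly nymphs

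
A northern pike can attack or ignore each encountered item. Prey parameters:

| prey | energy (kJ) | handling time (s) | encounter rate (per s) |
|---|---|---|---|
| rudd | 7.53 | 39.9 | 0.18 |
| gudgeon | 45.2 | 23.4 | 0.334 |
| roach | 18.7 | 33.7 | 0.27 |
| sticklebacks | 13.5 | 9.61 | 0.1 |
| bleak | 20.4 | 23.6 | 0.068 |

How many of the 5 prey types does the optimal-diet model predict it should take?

Profitabilities (E/h, kJ/s): gudgeon 1.93, sticklebacks 1.4, bleak 0.864, roach 0.555, rudd 0.189. Add prey in this order while the next type's profitability exceeds the intake rate on those already taken.
Rate on top 1: 1.713. sticklebacks: 1.4 < 1.713 → exclude; stop.
Optimal diet: gudgeon — 1 of 5 types.

1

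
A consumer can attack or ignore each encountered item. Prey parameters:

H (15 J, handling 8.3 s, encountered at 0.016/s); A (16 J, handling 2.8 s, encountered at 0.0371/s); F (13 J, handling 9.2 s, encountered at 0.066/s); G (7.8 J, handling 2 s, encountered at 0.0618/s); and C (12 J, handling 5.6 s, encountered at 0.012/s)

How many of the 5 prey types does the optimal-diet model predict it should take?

5

Rank by E/h (J/s): A 5.71, G 3.9, C 2.14, H 1.81, F 1.41. Include each in turn until the next type's E/h falls below the running intake rate.
Rate on top 1: 0.5377. G: 3.9 > 0.5377 → include.
Rate on top 2: 0.8763. C: 2.14 > 0.8763 → include.
Rate on top 3: 0.942. H: 1.81 > 0.942 → include.
Rate on top 4: 1.023. F: 1.41 > 1.023 → include.
Optimal diet: A, G, C, H, F — 5 of 5 types.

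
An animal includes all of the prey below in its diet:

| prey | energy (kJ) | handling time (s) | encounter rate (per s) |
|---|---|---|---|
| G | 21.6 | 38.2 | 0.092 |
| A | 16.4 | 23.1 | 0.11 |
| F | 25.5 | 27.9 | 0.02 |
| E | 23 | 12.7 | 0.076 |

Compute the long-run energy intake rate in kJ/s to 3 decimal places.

0.705 kJ/s

R = Σλ_iE_i / (1 + Σλ_ih_i)
Numerator: 0.092×21.6 + 0.11×16.4 + 0.02×25.5 + 0.076×23 = 6.049
Denominator: 1 + 0.092×38.2 + 0.11×23.1 + 0.02×27.9 + 0.076×12.7 = 8.579
R = 6.049/8.579 = 0.7052 kJ/s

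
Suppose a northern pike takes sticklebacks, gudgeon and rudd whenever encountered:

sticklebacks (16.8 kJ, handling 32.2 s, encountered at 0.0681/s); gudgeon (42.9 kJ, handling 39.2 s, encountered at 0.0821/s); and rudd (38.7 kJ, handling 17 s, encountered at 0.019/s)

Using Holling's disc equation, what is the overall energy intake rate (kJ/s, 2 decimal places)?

0.80 kJ/s

R = (0.0681×16.8 + 0.0821×42.9 + 0.019×38.7) / (1 + 0.0681×32.2 + 0.0821×39.2 + 0.019×17) = 5.401/6.734 = 0.8021 kJ/s.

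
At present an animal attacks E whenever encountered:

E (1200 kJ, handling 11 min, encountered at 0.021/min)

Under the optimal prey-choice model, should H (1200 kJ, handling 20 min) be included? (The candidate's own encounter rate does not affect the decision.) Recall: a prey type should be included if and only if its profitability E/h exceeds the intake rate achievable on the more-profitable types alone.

Yes

On E alone, R = ΣλE/(1+Σλh) = 25.2/1.231 = 20.47 kJ/min.
H: E/h = 1200/20 = 60 kJ/min.
Since 60 > R, including H increases the long-run rate.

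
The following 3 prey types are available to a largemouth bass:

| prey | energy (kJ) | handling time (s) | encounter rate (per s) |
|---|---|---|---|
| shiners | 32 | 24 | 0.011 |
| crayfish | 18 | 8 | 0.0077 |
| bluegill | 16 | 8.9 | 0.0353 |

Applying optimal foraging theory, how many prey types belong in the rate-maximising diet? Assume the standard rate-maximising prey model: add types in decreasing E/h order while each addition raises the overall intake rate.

3

E/h in descending order: crayfish 2.25, bluegill 1.8, shiners 1.33 kJ/s. The optimal diet is the largest prefix of this list for which every included type satisfies E_i/h_i > R on the types above it.
Rate on top 1: 0.1306. bluegill: 1.8 > 0.1306 → include.
Rate on top 2: 0.5113. shiners: 1.33 > 0.5113 → include.
Optimal diet: crayfish, bluegill, shiners — 3 of 3 types.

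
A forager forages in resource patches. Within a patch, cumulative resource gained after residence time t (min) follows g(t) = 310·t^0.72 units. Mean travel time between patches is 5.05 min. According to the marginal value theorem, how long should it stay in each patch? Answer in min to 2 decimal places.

12.99 min

Maximise g(t)/(T+t): set derivative to zero → g'(t)(T+t) = g(t).
g'(t) = 0.72·310·t^-0.28. Setting 0.72·310·t^-0.28 = 310·t^0.72/(5.05+t) gives 0.72(5.05+t) = t, so 0.28·t = 0.72×5.05.
t* = 0.72×5.05/0.28 = 12.99 min.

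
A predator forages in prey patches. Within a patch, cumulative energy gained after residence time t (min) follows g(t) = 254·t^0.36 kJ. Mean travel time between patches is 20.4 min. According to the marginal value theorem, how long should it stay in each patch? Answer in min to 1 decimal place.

Optimal t* satisfies g'(t*) = g(t*)/(T + t*).
g'(t) = 0.36·254·t^-0.64. Setting 0.36·254·t^-0.64 = 254·t^0.36/(20.4+t) gives 0.36(20.4+t) = t, so 0.64·t = 0.36×20.4.
t* = 0.36×20.4/0.64 = 11.47 min.

11.5 min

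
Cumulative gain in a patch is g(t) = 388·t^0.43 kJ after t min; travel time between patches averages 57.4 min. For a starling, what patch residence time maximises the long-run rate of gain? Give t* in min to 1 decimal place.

By the marginal value theorem, leave when the instantaneous gain rate g'(t) equals the habitat-wide average g(t)/(T + t).
g'(t) = 0.43·388·t^-0.57. Setting 0.43·388·t^-0.57 = 388·t^0.43/(57.4+t) gives 0.43(57.4+t) = t, so 0.57·t = 0.43×57.4.
t* = 0.43×57.4/0.57 = 43.3 min.

43.3 min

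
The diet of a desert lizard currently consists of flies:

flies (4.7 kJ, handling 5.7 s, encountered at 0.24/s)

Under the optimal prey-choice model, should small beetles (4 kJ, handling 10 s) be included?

On flies alone, R = ΣλE/(1+Σλh) = 1.128/2.368 = 0.4764 kJ/s.
small beetles: E/h = 4/10 = 0.4 kJ/s.
Since 0.4 < R, time spent handling small beetles is better spent searching.

No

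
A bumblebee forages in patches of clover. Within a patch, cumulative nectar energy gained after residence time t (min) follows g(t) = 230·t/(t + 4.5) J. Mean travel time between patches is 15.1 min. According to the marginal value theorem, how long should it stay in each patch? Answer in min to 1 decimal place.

Optimal t* satisfies g'(t*) = g(t*)/(T + t*).
g'(t) = 230·4.5/(t + 4.5)². Setting 230·4.5/(t+4.5)² = 230t/[(t+4.5)(15.1+t)] gives 4.5(15.1+t) = t(t+4.5), so t² = 4.5×15.1 = 67.95.
t* = √67.95 = 8.243 min.

8.2 min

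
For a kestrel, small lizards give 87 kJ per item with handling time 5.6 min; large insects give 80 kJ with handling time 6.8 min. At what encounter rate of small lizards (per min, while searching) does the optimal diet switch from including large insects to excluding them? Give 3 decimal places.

0.557 per min

Drop large insects once their profitability E₂/h₂ falls below the rate achievable on small lizards alone: E₂/h₂ = λE₁/(1 + λh₁).
Solve for λ: λE₁h₂ = E₂(1 + λh₁) → λ(E₁h₂ − E₂h₁) = E₂ → λ = E₂/(E₁h₂ − E₂h₁).
λ = 80/(87×6.8 − 80×5.6) = 80/143.6 = 0.5571 per min.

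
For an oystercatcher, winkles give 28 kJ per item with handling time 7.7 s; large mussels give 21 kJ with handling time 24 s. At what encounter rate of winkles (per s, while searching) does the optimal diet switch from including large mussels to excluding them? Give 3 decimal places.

0.041 per s

At the threshold, the rate on winkles alone equals the profitability of large mussels: λ·28/(1 + λ·7.7) = 21/24 = 0.875.
Rearranging, λ(28 − 0.875×7.7) = 0.875, so λ = 0.875/21.26 = 0.04115 per s.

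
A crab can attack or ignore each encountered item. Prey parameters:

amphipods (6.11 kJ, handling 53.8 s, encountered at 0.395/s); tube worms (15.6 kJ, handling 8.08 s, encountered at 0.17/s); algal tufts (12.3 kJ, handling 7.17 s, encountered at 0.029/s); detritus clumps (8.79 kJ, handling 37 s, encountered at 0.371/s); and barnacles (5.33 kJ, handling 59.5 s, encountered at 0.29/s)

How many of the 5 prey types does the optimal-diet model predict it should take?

E/h in descending order: tube worms 1.93, algal tufts 1.72, detritus clumps 0.238, amphipods 0.114, barnacles 0.0896 kJ/s. The optimal diet is the largest prefix of this list for which every included type satisfies E_i/h_i > R on the types above it.
Rate on top 1: 1.117. algal tufts: 1.72 > 1.117 → include.
Rate on top 2: 1.165. detritus clumps: 0.238 < 1.165 → exclude; stop.
Optimal diet: tube worms, algal tufts — 2 of 5 types.

2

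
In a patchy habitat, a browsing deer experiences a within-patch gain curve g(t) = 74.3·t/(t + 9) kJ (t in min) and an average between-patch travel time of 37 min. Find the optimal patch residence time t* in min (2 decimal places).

Optimal t* satisfies g'(t*) = g(t*)/(T + t*).
g'(t) = 74.3·9/(t + 9)². Setting 74.3·9/(t+9)² = 74.3t/[(t+9)(37+t)] gives 9(37+t) = t(t+9), so t² = 9×37 = 333.
t* = √333 = 18.25 min.

18.25 min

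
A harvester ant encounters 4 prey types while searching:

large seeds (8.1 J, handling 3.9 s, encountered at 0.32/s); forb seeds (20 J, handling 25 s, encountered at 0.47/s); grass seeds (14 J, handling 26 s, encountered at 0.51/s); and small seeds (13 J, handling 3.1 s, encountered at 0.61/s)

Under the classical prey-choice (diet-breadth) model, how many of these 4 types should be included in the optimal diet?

Profitabilities (E/h, J/s): small seeds 4.19, large seeds 2.08, forb seeds 0.8, grass seeds 0.538. Add prey in this order while the next type's profitability exceeds the intake rate on those already taken.
Rate on top 1: 2.743. large seeds: 2.08 < 2.743 → exclude; stop.
Optimal diet: small seeds — 1 of 4 types.

1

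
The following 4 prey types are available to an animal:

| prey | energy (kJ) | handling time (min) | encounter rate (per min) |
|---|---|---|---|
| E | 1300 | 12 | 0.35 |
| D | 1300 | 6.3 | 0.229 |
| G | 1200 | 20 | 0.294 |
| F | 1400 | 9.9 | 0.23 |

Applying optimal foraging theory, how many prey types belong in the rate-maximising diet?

Profitabilities (E/h, kJ/min): D 206, F 141, E 108, G 60. Add prey in this order while the next type's profitability exceeds the intake rate on those already taken.
Rate on top 1: 121.9. F: 141 > 121.9 → include.
Rate on top 2: 131.3. E: 108 < 131.3 → exclude; stop.
Optimal diet: D, F — 2 of 4 types.

2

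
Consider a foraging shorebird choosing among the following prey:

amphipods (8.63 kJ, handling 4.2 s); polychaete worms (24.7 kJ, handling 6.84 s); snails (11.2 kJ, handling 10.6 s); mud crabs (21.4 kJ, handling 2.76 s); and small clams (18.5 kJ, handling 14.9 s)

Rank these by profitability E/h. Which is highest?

mud crabs

Profitability E/h (kJ/s): amphipods = 8.63/4.2 = 2.05, polychaete worms = 24.7/6.84 = 3.61, snails = 11.2/10.6 = 1.06, mud crabs = 21.4/2.76 = 7.75, small clams = 18.5/14.9 = 1.24.
Ranked: mud crabs > polychaete worms > amphipods > small clams > snails.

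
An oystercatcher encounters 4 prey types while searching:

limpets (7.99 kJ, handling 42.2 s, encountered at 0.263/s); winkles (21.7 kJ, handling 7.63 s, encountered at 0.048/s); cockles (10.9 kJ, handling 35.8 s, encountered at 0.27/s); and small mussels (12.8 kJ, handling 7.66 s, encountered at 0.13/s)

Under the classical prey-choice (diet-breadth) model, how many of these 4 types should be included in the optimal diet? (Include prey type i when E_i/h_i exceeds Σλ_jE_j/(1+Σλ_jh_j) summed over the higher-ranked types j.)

Rank by E/h (kJ/s): winkles 2.84, small mussels 1.67, cockles 0.304, limpets 0.189. Include each in turn until the next type's E/h falls below the running intake rate.
Rate on top 1: 0.7624. small mussels: 1.67 > 0.7624 → include.
Rate on top 2: 1.145. cockles: 0.304 < 1.145 → exclude; stop.
Optimal diet: winkles, small mussels — 2 of 4 types.

2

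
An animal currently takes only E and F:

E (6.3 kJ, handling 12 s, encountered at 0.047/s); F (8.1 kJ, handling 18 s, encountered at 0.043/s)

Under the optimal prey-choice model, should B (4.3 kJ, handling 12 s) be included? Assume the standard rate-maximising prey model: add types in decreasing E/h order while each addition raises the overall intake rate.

Yes

Intake rate on the current diet: R = (0.047×6.3 + 0.043×8.1) / (1 + 0.047×12 + 0.043×18) = 0.6444/2.338 = 0.2756 kJ/s.
Profitability of B: 4.3/12 = 0.3583 kJ/s.
Since 0.3583 > R, including B increases the long-run rate.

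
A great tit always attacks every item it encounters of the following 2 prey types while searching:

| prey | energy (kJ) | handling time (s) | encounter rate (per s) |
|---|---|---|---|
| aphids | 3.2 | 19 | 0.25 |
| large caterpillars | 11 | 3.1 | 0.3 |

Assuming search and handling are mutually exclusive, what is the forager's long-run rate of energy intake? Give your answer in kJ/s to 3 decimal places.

R = (0.25×3.2 + 0.3×11) / (1 + 0.25×19 + 0.3×3.1) = 4.1/6.68 = 0.6138 kJ/s.

0.614 kJ/s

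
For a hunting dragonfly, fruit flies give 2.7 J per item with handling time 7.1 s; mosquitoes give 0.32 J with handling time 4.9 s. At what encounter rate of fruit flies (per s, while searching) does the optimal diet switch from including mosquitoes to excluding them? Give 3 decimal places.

At the threshold, the rate on fruit flies alone equals the profitability of mosquitoes: λ·2.7/(1 + λ·7.1) = 0.32/4.9 = 0.06531.
Rearranging, λ(2.7 − 0.06531×7.1) = 0.06531, so λ = 0.06531/2.236 = 0.0292 per s.

0.029 per s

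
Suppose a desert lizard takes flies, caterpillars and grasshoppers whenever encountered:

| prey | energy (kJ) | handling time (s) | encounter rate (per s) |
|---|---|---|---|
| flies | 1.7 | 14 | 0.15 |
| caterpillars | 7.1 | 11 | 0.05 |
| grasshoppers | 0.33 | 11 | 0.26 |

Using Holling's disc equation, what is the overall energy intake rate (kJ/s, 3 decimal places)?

0.107 kJ/s

Energy encountered per unit search time: 0.15×1.7 + 0.05×7.1 + 0.26×0.33 = 0.6958 kJ/s.
Handling time per unit search time: 0.15×14 + 0.05×11 + 0.26×11 = 5.51.
Rate = 0.6958/(1 + 5.51) = 0.1069 kJ/s.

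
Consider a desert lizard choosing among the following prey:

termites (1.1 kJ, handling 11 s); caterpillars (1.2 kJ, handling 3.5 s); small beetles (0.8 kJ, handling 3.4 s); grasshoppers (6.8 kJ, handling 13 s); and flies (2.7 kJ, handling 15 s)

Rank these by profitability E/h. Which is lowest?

termites

Profitability E/h (kJ/s): termites = 1.1/11 = 0.1, caterpillars = 1.2/3.5 = 0.343, small beetles = 0.8/3.4 = 0.235, grasshoppers = 6.8/13 = 0.523, flies = 2.7/15 = 0.18.
Ranked: grasshoppers > caterpillars > small beetles > flies > termites.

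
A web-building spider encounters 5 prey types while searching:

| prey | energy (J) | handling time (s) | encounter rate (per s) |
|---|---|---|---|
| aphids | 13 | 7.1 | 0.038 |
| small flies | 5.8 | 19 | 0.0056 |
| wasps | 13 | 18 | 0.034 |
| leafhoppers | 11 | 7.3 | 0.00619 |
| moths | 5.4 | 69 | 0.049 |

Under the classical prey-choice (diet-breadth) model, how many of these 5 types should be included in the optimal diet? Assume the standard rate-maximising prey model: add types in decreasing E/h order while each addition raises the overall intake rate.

Rank by E/h (J/s): aphids 1.83, leafhoppers 1.51, wasps 0.722, small flies 0.305, moths 0.0783. Include each in turn until the next type's E/h falls below the running intake rate.
Rate on top 1: 0.389. leafhoppers: 1.51 > 0.389 → include.
Rate on top 2: 0.4274. wasps: 0.722 > 0.4274 → include.
Rate on top 3: 0.5211. small flies: 0.305 < 0.5211 → exclude; stop.
Optimal diet: aphids, leafhoppers, wasps — 3 of 5 types.

3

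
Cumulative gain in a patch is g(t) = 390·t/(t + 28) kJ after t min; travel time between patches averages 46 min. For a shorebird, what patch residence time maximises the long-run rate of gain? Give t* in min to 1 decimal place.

By the marginal value theorem, leave when the instantaneous gain rate g'(t) equals the habitat-wide average g(t)/(T + t).
g'(t) = 390·28/(t + 28)². Setting 390·28/(t+28)² = 390t/[(t+28)(46+t)] gives 28(46+t) = t(t+28), so t² = 28×46 = 1288.
t* = √1288 = 35.89 min.

35.9 min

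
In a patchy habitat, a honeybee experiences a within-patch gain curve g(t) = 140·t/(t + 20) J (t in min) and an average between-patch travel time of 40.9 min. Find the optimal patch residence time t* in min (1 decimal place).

28.6 min

Maximise g(t)/(T+t): set derivative to zero → g'(t)(T+t) = g(t).
g'(t) = 140·20/(t + 20)². Setting 140·20/(t+20)² = 140t/[(t+20)(40.9+t)] gives 20(40.9+t) = t(t+20), so t² = 20×40.9 = 818.
t* = √818 = 28.6 min.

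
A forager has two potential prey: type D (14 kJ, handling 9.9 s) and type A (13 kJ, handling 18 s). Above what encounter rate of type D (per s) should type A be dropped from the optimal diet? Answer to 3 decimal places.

0.105 per s

At the threshold, the rate on type D alone equals the profitability of type A: λ·14/(1 + λ·9.9) = 13/18 = 0.7222.
Rearranging, λ(14 − 0.7222×9.9) = 0.7222, so λ = 0.7222/6.85 = 0.1054 per s.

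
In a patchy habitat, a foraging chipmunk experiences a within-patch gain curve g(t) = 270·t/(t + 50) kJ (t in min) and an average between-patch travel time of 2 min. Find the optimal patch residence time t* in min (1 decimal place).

10.0 min

By the marginal value theorem, leave when the instantaneous gain rate g'(t) equals the habitat-wide average g(t)/(T + t).
g'(t) = 270·50/(t + 50)². Setting 270·50/(t+50)² = 270t/[(t+50)(2+t)] gives 50(2+t) = t(t+50), so t² = 50×2 = 100.
t* = √100 = 10 min.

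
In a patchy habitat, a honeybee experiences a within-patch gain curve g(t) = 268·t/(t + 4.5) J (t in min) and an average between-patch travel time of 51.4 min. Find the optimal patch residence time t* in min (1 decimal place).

15.2 min

Optimal t* satisfies g'(t*) = g(t*)/(T + t*).
g'(t) = 268·4.5/(t + 4.5)². Setting 268·4.5/(t+4.5)² = 268t/[(t+4.5)(51.4+t)] gives 4.5(51.4+t) = t(t+4.5), so t² = 4.5×51.4 = 231.3.
t* = √231.3 = 15.21 min.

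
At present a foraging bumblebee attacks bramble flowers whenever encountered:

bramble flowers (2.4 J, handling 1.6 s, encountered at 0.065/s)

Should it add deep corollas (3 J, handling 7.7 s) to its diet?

Yes

Intake rate on the current diet: R = (0.065×2.4) / (1 + 0.065×1.6) = 0.156/1.104 = 0.1413 J/s.
Profitability of deep corollas: 3/7.7 = 0.3896 J/s.
Since 0.3896 > R, including deep corollas increases the long-run rate.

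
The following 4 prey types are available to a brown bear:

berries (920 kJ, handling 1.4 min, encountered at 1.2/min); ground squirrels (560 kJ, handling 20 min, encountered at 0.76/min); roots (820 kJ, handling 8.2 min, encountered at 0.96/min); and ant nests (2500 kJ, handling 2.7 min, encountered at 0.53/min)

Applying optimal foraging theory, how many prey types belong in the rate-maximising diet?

Rank by E/h (kJ/min): ant nests 926, berries 657, roots 100, ground squirrels 28. Include each in turn until the next type's E/h falls below the running intake rate.
Rate on top 1: 545. berries: 657 > 545 → include.
Rate on top 2: 590.9. roots: 100 < 590.9 → exclude; stop.
Optimal diet: ant nests, berries — 2 of 4 types.

2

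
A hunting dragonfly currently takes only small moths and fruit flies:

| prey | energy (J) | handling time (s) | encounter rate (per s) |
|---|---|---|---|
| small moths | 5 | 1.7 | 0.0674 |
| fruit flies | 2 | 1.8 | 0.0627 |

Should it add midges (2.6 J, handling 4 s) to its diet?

On small moths and fruit flies alone, R = ΣλE/(1+Σλh) = 0.4624/1.227 = 0.3767 J/s.
Profitability of midges: 2.6/4 = 0.65 J/s.
0.65 > 0.3767, so adding midges raises the average — include it.

Yes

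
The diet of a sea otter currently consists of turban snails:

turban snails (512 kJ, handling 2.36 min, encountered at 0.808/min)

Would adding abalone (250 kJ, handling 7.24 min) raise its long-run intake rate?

On turban snails alone, R = ΣλE/(1+Σλh) = 413.7/2.907 = 142.3 kJ/min.
abalone: E/h = 250/7.24 = 34.53 kJ/min.
34.53 < 142.3, so adding abalone would lower the average — exclude it.

No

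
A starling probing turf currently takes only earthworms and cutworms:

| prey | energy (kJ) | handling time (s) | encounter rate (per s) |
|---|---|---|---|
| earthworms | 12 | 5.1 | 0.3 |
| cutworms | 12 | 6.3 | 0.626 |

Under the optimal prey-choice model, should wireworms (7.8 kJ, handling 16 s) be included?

No

Intake rate on the current diet: R = (0.3×12 + 0.626×12) / (1 + 0.3×5.1 + 0.626×6.3) = 11.11/6.474 = 1.716 kJ/s.
wireworms: E/h = 7.8/16 = 0.4875 kJ/s.
Since 0.4875 < R, time spent handling wireworms is better spent searching.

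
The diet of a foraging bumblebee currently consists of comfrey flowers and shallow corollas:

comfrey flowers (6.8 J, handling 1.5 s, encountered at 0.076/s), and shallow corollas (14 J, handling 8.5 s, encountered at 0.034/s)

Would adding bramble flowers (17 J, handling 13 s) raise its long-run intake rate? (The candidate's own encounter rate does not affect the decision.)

Intake rate on the current diet: R = (0.076×6.8 + 0.034×14) / (1 + 0.076×1.5 + 0.034×8.5) = 0.9928/1.403 = 0.7076 J/s.
bramble flowers: E/h = 17/13 = 1.308 J/s.
Since 1.308 > R, including bramble flowers increases the long-run rate.

Yes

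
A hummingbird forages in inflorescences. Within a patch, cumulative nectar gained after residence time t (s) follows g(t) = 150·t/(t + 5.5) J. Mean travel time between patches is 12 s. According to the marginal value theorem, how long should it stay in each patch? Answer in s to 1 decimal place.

By the marginal value theorem, leave when the instantaneous gain rate g'(t) equals the habitat-wide average g(t)/(T + t).
g'(t) = 150·5.5/(t + 5.5)². Setting 150·5.5/(t+5.5)² = 150t/[(t+5.5)(12+t)] gives 5.5(12+t) = t(t+5.5), so t² = 5.5×12 = 66.
t* = √66 = 8.124 s.

8.1 s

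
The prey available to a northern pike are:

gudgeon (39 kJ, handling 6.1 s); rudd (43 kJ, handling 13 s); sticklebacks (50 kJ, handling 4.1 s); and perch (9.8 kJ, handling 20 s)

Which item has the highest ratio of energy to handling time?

sticklebacks

Profitability E/h (kJ/s): gudgeon = 39/6.1 = 6.39, rudd = 43/13 = 3.31, sticklebacks = 50/4.1 = 12.2, perch = 9.8/20 = 0.49.
Ranked: sticklebacks > gudgeon > rudd > perch.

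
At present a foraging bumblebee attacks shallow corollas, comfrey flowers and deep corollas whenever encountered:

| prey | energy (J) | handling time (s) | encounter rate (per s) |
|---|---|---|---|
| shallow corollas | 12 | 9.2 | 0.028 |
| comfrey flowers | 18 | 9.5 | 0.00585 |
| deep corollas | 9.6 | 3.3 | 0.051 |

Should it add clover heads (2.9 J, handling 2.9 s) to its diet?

On shallow corollas, comfrey flowers and deep corollas alone, R = ΣλE/(1+Σλh) = 0.9309/1.481 = 0.6284 J/s.
clover heads: E/h = 2.9/2.9 = 1 J/s.
Since 1 > R, including clover heads increases the long-run rate.

Yes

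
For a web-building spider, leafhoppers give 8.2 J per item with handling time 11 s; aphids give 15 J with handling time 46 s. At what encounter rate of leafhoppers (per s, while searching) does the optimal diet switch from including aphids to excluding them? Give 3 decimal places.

Drop aphids once their profitability E₂/h₂ falls below the rate achievable on leafhoppers alone: E₂/h₂ = λE₁/(1 + λh₁).
Solve for λ: λE₁h₂ = E₂(1 + λh₁) → λ(E₁h₂ − E₂h₁) = E₂ → λ = E₂/(E₁h₂ − E₂h₁).
λ = 15/(8.2×46 − 15×11) = 15/212.2 = 0.07069 per s.

0.071 per s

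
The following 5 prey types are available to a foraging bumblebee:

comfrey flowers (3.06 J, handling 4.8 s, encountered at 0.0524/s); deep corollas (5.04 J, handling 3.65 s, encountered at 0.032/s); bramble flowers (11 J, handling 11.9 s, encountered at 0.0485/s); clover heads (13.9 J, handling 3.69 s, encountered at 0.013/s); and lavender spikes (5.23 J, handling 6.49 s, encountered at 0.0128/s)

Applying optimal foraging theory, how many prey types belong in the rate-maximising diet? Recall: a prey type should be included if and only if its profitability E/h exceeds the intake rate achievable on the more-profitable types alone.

5

E/h in descending order: clover heads 3.77, deep corollas 1.38, bramble flowers 0.924, lavender spikes 0.806, comfrey flowers 0.638 J/s. The optimal diet is the largest prefix of this list for which every included type satisfies E_i/h_i > R on the types above it.
Rate on top 1: 0.1724. deep corollas: 1.38 > 0.1724 → include.
Rate on top 2: 0.2936. bramble flowers: 0.924 > 0.2936 → include.
Rate on top 3: 0.5026. lavender spikes: 0.806 > 0.5026 → include.
Rate on top 4: 0.5164. comfrey flowers: 0.638 > 0.5164 → include.
Optimal diet: clover heads, deep corollas, bramble flowers, lavender spikes, comfrey flowers — 5 of 5 types.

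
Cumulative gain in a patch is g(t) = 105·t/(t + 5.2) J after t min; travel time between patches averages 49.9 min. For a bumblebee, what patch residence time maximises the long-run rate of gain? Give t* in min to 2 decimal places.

16.11 min

Maximise g(t)/(T+t): set derivative to zero → g'(t)(T+t) = g(t).
g'(t) = 105·5.2/(t + 5.2)². Setting 105·5.2/(t+5.2)² = 105t/[(t+5.2)(49.9+t)] gives 5.2(49.9+t) = t(t+5.2), so t² = 5.2×49.9 = 259.5.
t* = √259.5 = 16.11 min.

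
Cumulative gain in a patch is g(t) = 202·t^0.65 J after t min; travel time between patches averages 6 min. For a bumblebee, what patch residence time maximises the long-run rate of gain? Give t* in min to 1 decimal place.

11.1 min

Optimal t* satisfies g'(t*) = g(t*)/(T + t*).
g'(t) = 0.65·202·t^-0.35. Setting 0.65·202·t^-0.35 = 202·t^0.65/(6+t) gives 0.65(6+t) = t, so 0.35·t = 0.65×6.
t* = 0.65×6/0.35 = 11.14 min.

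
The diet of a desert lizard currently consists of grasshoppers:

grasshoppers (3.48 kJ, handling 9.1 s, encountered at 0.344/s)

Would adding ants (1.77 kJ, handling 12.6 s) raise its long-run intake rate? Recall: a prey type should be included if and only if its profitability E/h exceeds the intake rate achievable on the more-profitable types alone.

Intake rate on the current diet: R = (0.344×3.48) / (1 + 0.344×9.1) = 1.197/4.13 = 0.2898 kJ/s.
Profitability of ants: 1.77/12.6 = 0.1405 kJ/s.
Since 0.1405 < R, time spent handling ants is better spent searching.

No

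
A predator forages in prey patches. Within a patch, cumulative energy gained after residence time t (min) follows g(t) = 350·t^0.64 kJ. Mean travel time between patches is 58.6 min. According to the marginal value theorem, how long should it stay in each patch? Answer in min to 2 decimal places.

Optimal t* satisfies g'(t*) = g(t*)/(T + t*).
g'(t) = 0.64·350·t^-0.36. Setting 0.64·350·t^-0.36 = 350·t^0.64/(58.6+t) gives 0.64(58.6+t) = t, so 0.36·t = 0.64×58.6.
t* = 0.64×58.6/0.36 = 104.2 min.

104.18 min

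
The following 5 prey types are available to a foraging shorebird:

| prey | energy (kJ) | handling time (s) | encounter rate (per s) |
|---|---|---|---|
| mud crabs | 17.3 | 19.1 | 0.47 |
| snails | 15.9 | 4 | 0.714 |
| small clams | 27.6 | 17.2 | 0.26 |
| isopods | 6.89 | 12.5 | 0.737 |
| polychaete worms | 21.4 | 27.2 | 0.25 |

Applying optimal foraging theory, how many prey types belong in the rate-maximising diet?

1

E/h in descending order: snails 3.98, small clams 1.6, mud crabs 0.906, polychaete worms 0.787, isopods 0.551 kJ/s. The optimal diet is the largest prefix of this list for which every included type satisfies E_i/h_i > R on the types above it.
Rate on top 1: 2.944. small clams: 1.6 < 2.944 → exclude; stop.
Optimal diet: snails — 1 of 5 types.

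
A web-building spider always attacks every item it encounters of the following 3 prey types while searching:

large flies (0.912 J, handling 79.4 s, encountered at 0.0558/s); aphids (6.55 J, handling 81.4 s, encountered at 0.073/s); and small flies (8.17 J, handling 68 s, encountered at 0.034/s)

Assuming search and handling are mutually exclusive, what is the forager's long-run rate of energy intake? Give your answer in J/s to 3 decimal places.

0.059 J/s

R = Σλ_iE_i / (1 + Σλ_ih_i)
Numerator: 0.0558×0.912 + 0.073×6.55 + 0.034×8.17 = 0.8068
Denominator: 1 + 0.0558×79.4 + 0.073×81.4 + 0.034×68 = 13.68
R = 0.8068/13.68 = 0.05896 J/s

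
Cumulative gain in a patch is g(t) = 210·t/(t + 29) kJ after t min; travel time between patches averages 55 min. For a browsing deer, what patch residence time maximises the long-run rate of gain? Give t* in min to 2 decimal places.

39.94 min

Maximise g(t)/(T+t): set derivative to zero → g'(t)(T+t) = g(t).
g'(t) = 210·29/(t + 29)². Setting 210·29/(t+29)² = 210t/[(t+29)(55+t)] gives 29(55+t) = t(t+29), so t² = 29×55 = 1595.
t* = √1595 = 39.94 min.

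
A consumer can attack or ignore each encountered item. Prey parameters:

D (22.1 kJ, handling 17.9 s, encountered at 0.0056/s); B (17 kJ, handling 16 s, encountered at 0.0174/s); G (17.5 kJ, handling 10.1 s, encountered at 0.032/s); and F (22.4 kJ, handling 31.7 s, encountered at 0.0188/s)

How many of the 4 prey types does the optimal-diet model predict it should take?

4

Rank by E/h (kJ/s): G 1.73, D 1.23, B 1.06, F 0.707. Include each in turn until the next type's E/h falls below the running intake rate.
Rate on top 1: 0.4232. D: 1.23 > 0.4232 → include.
Rate on top 2: 0.4804. B: 1.06 > 0.4804 → include.
Rate on top 3: 0.5756. F: 0.707 > 0.5756 → include.
Optimal diet: G, D, B, F — 4 of 4 types.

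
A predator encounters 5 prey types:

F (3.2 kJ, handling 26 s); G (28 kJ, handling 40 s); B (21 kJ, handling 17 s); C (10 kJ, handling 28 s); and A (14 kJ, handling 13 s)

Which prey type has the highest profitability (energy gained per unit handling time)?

In descending order of E/h:
B: 21/17 = 1.24 kJ/s
A: 14/13 = 1.08 kJ/s
G: 28/40 = 0.7 kJ/s
C: 10/28 = 0.357 kJ/s
F: 3.2/26 = 0.123 kJ/s

B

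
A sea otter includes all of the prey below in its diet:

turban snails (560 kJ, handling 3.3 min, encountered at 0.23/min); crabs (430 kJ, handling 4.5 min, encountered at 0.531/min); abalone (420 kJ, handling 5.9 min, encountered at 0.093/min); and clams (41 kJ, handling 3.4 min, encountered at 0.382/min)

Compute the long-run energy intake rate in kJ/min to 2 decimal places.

R = Σλ_iE_i / (1 + Σλ_ih_i)
Numerator: 0.23×560 + 0.531×430 + 0.093×420 + 0.382×41 = 411.9
Denominator: 1 + 0.23×3.3 + 0.531×4.5 + 0.093×5.9 + 0.382×3.4 = 5.996
R = 411.9/5.996 = 68.69 kJ/min

68.69 kJ/min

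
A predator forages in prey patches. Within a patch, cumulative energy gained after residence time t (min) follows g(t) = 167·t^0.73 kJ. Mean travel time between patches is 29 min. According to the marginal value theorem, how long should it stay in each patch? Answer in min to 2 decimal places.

By the marginal value theorem, leave when the instantaneous gain rate g'(t) equals the habitat-wide average g(t)/(T + t).
g'(t) = 0.73·167·t^-0.27. Setting 0.73·167·t^-0.27 = 167·t^0.73/(29+t) gives 0.73(29+t) = t, so 0.27·t = 0.73×29.
t* = 0.73×29/0.27 = 78.41 min.

78.41 min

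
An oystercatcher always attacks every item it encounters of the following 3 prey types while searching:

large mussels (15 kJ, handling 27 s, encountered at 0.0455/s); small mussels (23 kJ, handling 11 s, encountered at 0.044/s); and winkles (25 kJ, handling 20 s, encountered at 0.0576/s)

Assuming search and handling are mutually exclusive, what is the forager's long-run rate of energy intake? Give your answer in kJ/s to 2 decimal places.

Energy encountered per unit search time: 0.0455×15 + 0.044×23 + 0.0576×25 = 3.135 kJ/s.
Handling time per unit search time: 0.0455×27 + 0.044×11 + 0.0576×20 = 2.864.
Rate = 3.135/(1 + 2.864) = 0.8111 kJ/s.

0.81 kJ/s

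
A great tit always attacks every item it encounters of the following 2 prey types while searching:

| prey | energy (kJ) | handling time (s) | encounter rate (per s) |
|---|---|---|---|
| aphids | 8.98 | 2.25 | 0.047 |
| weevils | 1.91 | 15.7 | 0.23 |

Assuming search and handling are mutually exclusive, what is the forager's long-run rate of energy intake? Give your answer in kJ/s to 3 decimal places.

0.183 kJ/s

R = Σλ_iE_i / (1 + Σλ_ih_i)
Numerator: 0.047×8.98 + 0.23×1.91 = 0.8614
Denominator: 1 + 0.047×2.25 + 0.23×15.7 = 4.717
R = 0.8614/4.717 = 0.1826 kJ/s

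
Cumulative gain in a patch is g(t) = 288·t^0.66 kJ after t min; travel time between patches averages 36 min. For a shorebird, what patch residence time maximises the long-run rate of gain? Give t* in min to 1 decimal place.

Optimal t* satisfies g'(t*) = g(t*)/(T + t*).
g'(t) = 0.66·288·t^-0.34. Setting 0.66·288·t^-0.34 = 288·t^0.66/(36+t) gives 0.66(36+t) = t, so 0.34·t = 0.66×36.
t* = 0.66×36/0.34 = 69.88 min.

69.9 min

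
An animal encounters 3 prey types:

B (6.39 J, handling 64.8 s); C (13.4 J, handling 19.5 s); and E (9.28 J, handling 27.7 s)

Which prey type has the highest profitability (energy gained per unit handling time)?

In descending order of E/h:
C: 13.4/19.5 = 0.687 J/s
E: 9.28/27.7 = 0.335 J/s
B: 6.39/64.8 = 0.0986 J/s

C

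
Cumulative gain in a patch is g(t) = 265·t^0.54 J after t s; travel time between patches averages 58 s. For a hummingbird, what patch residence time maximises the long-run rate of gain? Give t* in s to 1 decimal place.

Optimal t* satisfies g'(t*) = g(t*)/(T + t*).
g'(t) = 0.54·265·t^-0.46. Setting 0.54·265·t^-0.46 = 265·t^0.54/(58+t) gives 0.54(58+t) = t, so 0.46·t = 0.54×58.
t* = 0.54×58/0.46 = 68.09 s.

68.1 s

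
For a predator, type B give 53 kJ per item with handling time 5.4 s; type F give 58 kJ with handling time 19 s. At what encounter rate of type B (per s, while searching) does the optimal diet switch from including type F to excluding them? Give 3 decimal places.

0.084 per s

Drop type F once their profitability E₂/h₂ falls below the rate achievable on type B alone: E₂/h₂ = λE₁/(1 + λh₁).
Solve for λ: λE₁h₂ = E₂(1 + λh₁) → λ(E₁h₂ − E₂h₁) = E₂ → λ = E₂/(E₁h₂ − E₂h₁).
λ = 58/(53×19 − 58×5.4) = 58/693.8 = 0.0836 per s.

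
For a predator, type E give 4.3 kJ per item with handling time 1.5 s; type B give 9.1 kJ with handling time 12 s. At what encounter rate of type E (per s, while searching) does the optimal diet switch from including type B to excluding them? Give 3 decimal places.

0.240 per s

At the threshold, the rate on type E alone equals the profitability of type B: λ·4.3/(1 + λ·1.5) = 9.1/12 = 0.7583.
Rearranging, λ(4.3 − 0.7583×1.5) = 0.7583, so λ = 0.7583/3.162 = 0.2398 per s.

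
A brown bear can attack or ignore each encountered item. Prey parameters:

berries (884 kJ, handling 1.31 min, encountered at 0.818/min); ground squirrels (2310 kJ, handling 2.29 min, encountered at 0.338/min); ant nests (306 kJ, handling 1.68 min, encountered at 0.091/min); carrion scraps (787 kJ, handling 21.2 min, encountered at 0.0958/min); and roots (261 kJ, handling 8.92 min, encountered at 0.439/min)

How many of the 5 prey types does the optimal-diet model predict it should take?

Profitabilities (E/h, kJ/min): ground squirrels 1.01e+03, berries 675, ant nests 182, carrion scraps 37.1, roots 29.3. Add prey in this order while the next type's profitability exceeds the intake rate on those already taken.
Rate on top 1: 440.1. berries: 675 > 440.1 → include.
Rate on top 2: 528.5. ant nests: 182 < 528.5 → exclude; stop.
Optimal diet: ground squirrels, berries — 2 of 5 types.

2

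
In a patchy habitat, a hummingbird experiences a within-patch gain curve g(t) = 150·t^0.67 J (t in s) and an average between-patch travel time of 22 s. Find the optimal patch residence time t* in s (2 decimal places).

Optimal t* satisfies g'(t*) = g(t*)/(T + t*).
g'(t) = 0.67·150·t^-0.33. Setting 0.67·150·t^-0.33 = 150·t^0.67/(22+t) gives 0.67(22+t) = t, so 0.33·t = 0.67×22.
t* = 0.67×22/0.33 = 44.67 s.

44.67 s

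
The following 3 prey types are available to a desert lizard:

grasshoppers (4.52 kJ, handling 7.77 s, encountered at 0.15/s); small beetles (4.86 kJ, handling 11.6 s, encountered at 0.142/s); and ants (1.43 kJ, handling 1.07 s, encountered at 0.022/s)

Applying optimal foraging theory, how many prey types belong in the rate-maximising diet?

3

E/h in descending order: ants 1.34, grasshoppers 0.582, small beetles 0.419 kJ/s. The optimal diet is the largest prefix of this list for which every included type satisfies E_i/h_i > R on the types above it.
Rate on top 1: 0.03074. grasshoppers: 0.582 > 0.03074 → include.
Rate on top 2: 0.3241. small beetles: 0.419 > 0.3241 → include.
Optimal diet: ants, grasshoppers, small beetles — 3 of 3 types.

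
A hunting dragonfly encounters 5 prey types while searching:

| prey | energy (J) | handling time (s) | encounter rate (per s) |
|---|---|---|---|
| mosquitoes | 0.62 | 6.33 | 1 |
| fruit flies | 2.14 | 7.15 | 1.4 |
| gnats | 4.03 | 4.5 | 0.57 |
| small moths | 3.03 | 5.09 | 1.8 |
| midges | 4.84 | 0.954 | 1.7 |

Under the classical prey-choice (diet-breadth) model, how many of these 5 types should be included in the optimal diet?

Rank by E/h (J/s): midges 5.07, gnats 0.896, small moths 0.595, fruit flies 0.299, mosquitoes 0.0979. Include each in turn until the next type's E/h falls below the running intake rate.
Rate on top 1: 3.138. gnats: 0.896 < 3.138 → exclude; stop.
Optimal diet: midges — 1 of 5 types.

1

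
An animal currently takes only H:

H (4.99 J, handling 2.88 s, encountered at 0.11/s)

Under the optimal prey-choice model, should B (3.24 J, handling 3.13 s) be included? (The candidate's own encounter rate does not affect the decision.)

Current rate: (0.11×4.99)/(1 + 0.11×2.88) = 0.4168 J/s.
B: E/h = 3.24/3.13 = 1.035 J/s.
Since 1.035 > R, including B increases the long-run rate.

Yes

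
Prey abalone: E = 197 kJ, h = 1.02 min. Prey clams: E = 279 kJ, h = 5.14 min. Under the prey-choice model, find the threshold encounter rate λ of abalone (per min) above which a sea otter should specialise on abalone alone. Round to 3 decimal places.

Drop clams once their profitability E₂/h₂ falls below the rate achievable on abalone alone: E₂/h₂ = λE₁/(1 + λh₁).
Solve for λ: λE₁h₂ = E₂(1 + λh₁) → λ(E₁h₂ − E₂h₁) = E₂ → λ = E₂/(E₁h₂ − E₂h₁).
λ = 279/(197×5.14 − 279×1.02) = 279/728 = 0.3832 per min.

0.383 per min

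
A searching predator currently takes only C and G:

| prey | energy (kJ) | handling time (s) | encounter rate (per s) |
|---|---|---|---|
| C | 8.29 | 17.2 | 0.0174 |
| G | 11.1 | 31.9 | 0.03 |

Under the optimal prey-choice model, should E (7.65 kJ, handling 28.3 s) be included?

Intake rate on the current diet: R = (0.0174×8.29 + 0.03×11.1) / (1 + 0.0174×17.2 + 0.03×31.9) = 0.4772/2.256 = 0.2115 kJ/s.
Profitability of E: 7.65/28.3 = 0.2703 kJ/s.
0.2703 > 0.2115, so adding E raises the average — include it.

Yes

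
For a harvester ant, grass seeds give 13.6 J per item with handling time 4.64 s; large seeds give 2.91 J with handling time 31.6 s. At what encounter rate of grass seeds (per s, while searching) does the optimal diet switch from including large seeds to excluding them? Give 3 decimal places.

Drop large seeds once their profitability E₂/h₂ falls below the rate achievable on grass seeds alone: E₂/h₂ = λE₁/(1 + λh₁).
Solve for λ: λE₁h₂ = E₂(1 + λh₁) → λ(E₁h₂ − E₂h₁) = E₂ → λ = E₂/(E₁h₂ − E₂h₁).
λ = 2.91/(13.6×31.6 − 2.91×4.64) = 2.91/416.3 = 0.006991 per s.

0.007 per s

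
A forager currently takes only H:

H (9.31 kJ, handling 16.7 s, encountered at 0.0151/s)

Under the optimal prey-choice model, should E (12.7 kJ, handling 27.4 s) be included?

On H alone, R = ΣλE/(1+Σλh) = 0.1406/1.252 = 0.1123 kJ/s.
Profitability of E: 12.7/27.4 = 0.4635 kJ/s.
Since 0.4635 > R, including E increases the long-run rate.

Yes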